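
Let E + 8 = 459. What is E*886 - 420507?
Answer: -20921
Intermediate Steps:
E = 451 (E = -8 + 459 = 451)
E*886 - 420507 = 451*886 - 420507 = 399586 - 420507 = -20921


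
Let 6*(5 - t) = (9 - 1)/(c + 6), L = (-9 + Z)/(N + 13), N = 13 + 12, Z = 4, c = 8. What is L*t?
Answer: -515/798 ≈ -0.64536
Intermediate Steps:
N = 25
L = -5/38 (L = (-9 + 4)/(25 + 13) = -5/38 ≈ -0.13158)
t = 103/21 (t = 5 - (9 - 1)/(6*(8 + 6)) = 5 - 4/(3*14) = 5 - 1/6*4/7 = 5 - 2/21 = 103/21 ≈ 4.9048)
L*t = -5/38*103/21 = -515/798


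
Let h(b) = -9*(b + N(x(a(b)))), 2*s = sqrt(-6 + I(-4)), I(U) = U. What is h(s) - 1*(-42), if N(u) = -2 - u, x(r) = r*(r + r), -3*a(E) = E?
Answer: 55 - 9*I*sqrt(10)/2 ≈ 55.0 - 14.23*I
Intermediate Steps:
a(E) = -E/3
x(r) = 2*r**2 (x(r) = r*(2*r) = 2*r**2)
s = I*sqrt(10)/2 (s = sqrt(-6 - 4)/2 = sqrt(-10)/2 = (I*sqrt(10))/2 = I*sqrt(10)/2 ≈ 1.5811*I)
h(b) = 18 - 9*b + 2*b**2 (h(b) = -9*(b + (-2 - 2*(-b/3)**2)) = -9*(b + (-2 - 2*b**2/9)) = -9*(-2 + b - 2*b**2/9) = 18 - 9*b + 2*b**2)
h(s) - 1*(-42) = (18 - 9*I*sqrt(10)/2 + 2*(I*sqrt(10)/2)**2) - 1*(-42) = (18 - 9*I*sqrt(10)/2 + 2*(-5/2)) + 42 = (18 - 9*I*sqrt(10)/2 - 5) + 42 = (13 - 9*I*sqrt(10)/2) + 42 = 55 - 9*I*sqrt(10)/2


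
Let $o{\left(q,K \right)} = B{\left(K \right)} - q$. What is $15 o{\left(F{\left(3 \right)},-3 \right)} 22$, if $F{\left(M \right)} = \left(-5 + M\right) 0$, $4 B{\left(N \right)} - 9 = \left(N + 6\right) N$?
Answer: $0$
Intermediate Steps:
$B{\left(N \right)} = \frac{9}{4} + \frac{N \left(6 + N\right)}{4}$ ($B{\left(N \right)} = \frac{9}{4} + \frac{\left(N + 6\right) N}{4} = \frac{9}{4} + \frac{\left(6 + N\right) N}{4} = \frac{9}{4} + \frac{N \left(6 + N\right)}{4}$)
$F{\left(M \right)} = 0$
$o{\left(q,K \right)} = \frac{9}{4} - q + \frac{K^{2}}{4} + \frac{3 K}{2}$ ($o{\left(q,K \right)} = \left(\frac{9}{4} + \frac{K^{2}}{4} + \frac{3 K}{2}\right) - q = \frac{9}{4} - q + \frac{K^{2}}{4} + \frac{3 K}{2}$)
$15 o{\left(F{\left(3 \right)},-3 \right)} 22 = 15 \left(\frac{9}{4} - 0 + \frac{\left(-3\right)^{2}}{4} + \frac{3}{2} \left(-3\right)\right) 22 = 15 \left(\frac{9}{4} + 0 + \frac{1}{4} \cdot 9 - \frac{9}{2}\right) 22 = 15 \left(\frac{9}{4} + 0 + \frac{9}{4} - \frac{9}{2}\right) 22 = 15 \cdot 0 \cdot 22 = 0 \cdot 22 = 0$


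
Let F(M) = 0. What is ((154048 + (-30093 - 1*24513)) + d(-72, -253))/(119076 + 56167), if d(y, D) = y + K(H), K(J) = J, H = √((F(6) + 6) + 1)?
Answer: 99370/175243 + √7/175243 ≈ 0.56706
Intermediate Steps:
H = √7 (H = √((0 + 6) + 1) = √(6 + 1) = √7 ≈ 2.6458)
d(y, D) = y + √7
((154048 + (-30093 - 1*24513)) + d(-72, -253))/(119076 + 56167) = ((154048 + (-30093 - 1*24513)) + (-72 + √7))/(119076 + 56167) = ((154048 + (-30093 - 24513)) + (-72 + √7))/175243 = ((154048 - 54606) + (-72 + √7))*(1/175243) = (99442 + (-72 + √7))*(1/175243) = (99370 + √7)*(1/175243) = 99370/175243 + √7/175243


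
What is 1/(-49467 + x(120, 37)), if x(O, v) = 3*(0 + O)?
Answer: -1/49107 ≈ -2.0364e-5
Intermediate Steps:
x(O, v) = 3*O
1/(-49467 + x(120, 37)) = 1/(-49467 + 3*120) = 1/(-49467 + 360) = 1/(-49107) = -1/49107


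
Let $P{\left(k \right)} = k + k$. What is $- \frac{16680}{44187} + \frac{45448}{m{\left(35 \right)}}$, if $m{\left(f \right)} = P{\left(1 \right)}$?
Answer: $\frac{334696236}{14729} \approx 22724.0$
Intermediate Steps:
$P{\left(k \right)} = 2 k$
$m{\left(f \right)} = 2$ ($m{\left(f \right)} = 2 \cdot 1 = 2$)
$- \frac{16680}{44187} + \frac{45448}{m{\left(35 \right)}} = - \frac{16680}{44187} + \frac{45448}{2} = \left(-16680\right) \frac{1}{44187} + 45448 \cdot \frac{1}{2} = - \frac{5560}{14729} + 22724 = \frac{334696236}{14729}$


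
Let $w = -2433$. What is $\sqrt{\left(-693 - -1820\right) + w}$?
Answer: $i \sqrt{1306} \approx 36.139 i$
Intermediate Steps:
$\sqrt{\left(-693 - -1820\right) + w} = \sqrt{\left(-693 - -1820\right) - 2433} = \sqrt{\left(-693 + 1820\right) - 2433} = \sqrt{1127 - 2433} = \sqrt{-1306} = i \sqrt{1306}$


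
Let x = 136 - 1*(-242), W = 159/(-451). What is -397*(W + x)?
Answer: -67616643/451 ≈ -1.4993e+5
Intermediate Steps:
W = -159/451 (W = 159*(-1/451) = -159/451 ≈ -0.35255)
x = 378 (x = 136 + 242 = 378)
-397*(W + x) = -397*(-159/451 + 378) = -397*170319/451 = -67616643/451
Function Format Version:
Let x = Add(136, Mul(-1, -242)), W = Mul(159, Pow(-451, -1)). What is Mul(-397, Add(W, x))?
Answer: Rational(-67616643, 451) ≈ -1.4993e+5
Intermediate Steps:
W = Rational(-159, 451) (W = Mul(159, Rational(-1, 451)) = Rational(-159, 451) ≈ -0.35255)
x = 378 (x = Add(136, 242) = 378)
Mul(-397, Add(W, x)) = Mul(-397, Add(Rational(-159, 451), 378)) = Mul(-397, Rational(170319, 451)) = Rational(-67616643, 451)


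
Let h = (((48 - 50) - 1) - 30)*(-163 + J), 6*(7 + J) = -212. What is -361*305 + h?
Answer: -103329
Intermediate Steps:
J = -127/3 (J = -7 + (1/6)*(-212) = -7 - 106/3 = -127/3 ≈ -42.333)
h = 6776 (h = (((48 - 50) - 1) - 30)*(-163 - 127/3) = ((-2 - 1) - 30)*(-616/3) = (-3 - 30)*(-616/3) = -33*(-616/3) = 6776)
-361*305 + h = -361*305 + 6776 = -110105 + 6776 = -103329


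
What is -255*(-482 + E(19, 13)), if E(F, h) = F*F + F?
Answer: 26010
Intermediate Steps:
E(F, h) = F + F**2 (E(F, h) = F**2 + F = F + F**2)
-255*(-482 + E(19, 13)) = -255*(-482 + 19*(1 + 19)) = -255*(-482 + 19*20) = -255*(-482 + 380) = -255*(-102) = 26010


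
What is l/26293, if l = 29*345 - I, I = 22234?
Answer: -12229/26293 ≈ -0.46510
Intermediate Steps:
l = -12229 (l = 29*345 - 1*22234 = 10005 - 22234 = -12229)
l/26293 = -12229/26293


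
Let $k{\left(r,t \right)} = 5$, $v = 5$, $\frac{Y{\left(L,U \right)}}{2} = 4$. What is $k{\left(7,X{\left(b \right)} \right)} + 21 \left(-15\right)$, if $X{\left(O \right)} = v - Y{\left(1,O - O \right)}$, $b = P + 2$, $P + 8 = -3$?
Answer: $-310$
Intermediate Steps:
$P = -11$ ($P = -8 - 3 = -11$)
$Y{\left(L,U \right)} = 8$ ($Y{\left(L,U \right)} = 2 \cdot 4 = 8$)
$b = -9$ ($b = -11 + 2 = -9$)
$X{\left(O \right)} = -3$ ($X{\left(O \right)} = 5 - 8 = -3$)
$k{\left(7,X{\left(b \right)} \right)} + 21 \left(-15\right) = 5 + 21 \left(-15\right) = 5 - 315 = -310$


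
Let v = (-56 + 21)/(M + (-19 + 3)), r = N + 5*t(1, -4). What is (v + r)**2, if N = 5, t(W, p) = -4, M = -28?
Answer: 390625/1936 ≈ 201.77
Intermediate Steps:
r = -15 (r = 5 + 5*(-4) = 5 - 20 = -15)
v = 35/44 (v = (-56 + 21)/(-28 + (-19 + 3)) = -35/(-28 - 16) = -35/(-44) = -35*(-1/44) = 35/44 ≈ 0.79545)
(v + r)**2 = (35/44 - 15)**2 = (-625/44)**2 = 390625/1936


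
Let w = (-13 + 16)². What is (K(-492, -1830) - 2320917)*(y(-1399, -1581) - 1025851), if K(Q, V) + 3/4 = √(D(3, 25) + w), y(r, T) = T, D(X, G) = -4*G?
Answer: 2384585165718 - 1027432*I*√91 ≈ 2.3846e+12 - 9.8011e+6*I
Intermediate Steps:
w = 9 (w = 3² = 9)
K(Q, V) = -¾ + I*√91 (K(Q, V) = -¾ + √(-4*25 + 9) = -¾ + √(-100 + 9) = -¾ + √(-91) = -¾ + I*√91)
(K(-492, -1830) - 2320917)*(y(-1399, -1581) - 1025851) = ((-¾ + I*√91) - 2320917)*(-1581 - 1025851) = (-9283671/4 + I*√91)*(-1027432) = 2384585165718 - 1027432*I*√91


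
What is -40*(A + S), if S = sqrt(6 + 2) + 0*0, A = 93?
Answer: -3720 - 80*sqrt(2) ≈ -3833.1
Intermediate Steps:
S = 2*sqrt(2) (S = sqrt(8) + 0 = 2*sqrt(2) + 0 = 2*sqrt(2) ≈ 2.8284)
-40*(A + S) = -40*(93 + 2*sqrt(2)) = -3720 - 80*sqrt(2)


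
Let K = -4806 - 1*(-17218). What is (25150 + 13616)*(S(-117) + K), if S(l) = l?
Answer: 476627970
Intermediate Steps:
K = 12412 (K = -4806 + 17218 = 12412)
(25150 + 13616)*(S(-117) + K) = (25150 + 13616)*(-117 + 12412) = 38766*12295 = 476627970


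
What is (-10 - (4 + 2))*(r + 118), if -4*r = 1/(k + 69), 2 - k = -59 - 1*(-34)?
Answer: -45311/24 ≈ -1888.0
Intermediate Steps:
k = 27 (k = 2 - (-59 - 1*(-34)) = 2 - (-59 + 34) = 2 - 1*(-25) = 2 + 25 = 27)
r = -1/384 (r = -1/(4*(27 + 69)) = -1/4/96 = -1/4*1/96 = -1/384 ≈ -0.0026042)
(-10 - (4 + 2))*(r + 118) = (-10 - (4 + 2))*(-1/384 + 118) = (-10 - 6)*(45311/384) = -16*45311/384 = -45311/24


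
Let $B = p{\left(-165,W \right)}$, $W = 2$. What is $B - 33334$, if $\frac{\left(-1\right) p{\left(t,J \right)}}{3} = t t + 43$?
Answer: $-115138$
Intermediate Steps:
$p{\left(t,J \right)} = -129 - 3 t^{2}$ ($p{\left(t,J \right)} = - 3 \left(t t + 43\right) = - 3 \left(t^{2} + 43\right) = - 3 \left(43 + t^{2}\right) = -129 - 3 t^{2}$)
$B = -81804$ ($B = -129 - 3 \left(-165\right)^{2} = -129 - 81675 = -81804$)
$B - 33334 = -81804 - 33334 = -115138$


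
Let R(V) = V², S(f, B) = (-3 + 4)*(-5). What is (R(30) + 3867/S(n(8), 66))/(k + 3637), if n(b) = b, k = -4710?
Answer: -633/5365 ≈ -0.11799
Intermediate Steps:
S(f, B) = -5 (S(f, B) = 1*(-5) = -5)
(R(30) + 3867/S(n(8), 66))/(k + 3637) = (30² + 3867/(-5))/(-4710 + 3637) = (900 + 3867*(-⅕))/(-1073) = (900 - 3867/5)*(-1/1073) = (633/5)*(-1/1073) = -633/5365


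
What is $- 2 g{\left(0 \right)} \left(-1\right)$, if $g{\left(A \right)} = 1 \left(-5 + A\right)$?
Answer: $-10$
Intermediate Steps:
$g{\left(A \right)} = -5 + A$
$- 2 g{\left(0 \right)} \left(-1\right) = - 2 \left(-5 + 0\right) \left(-1\right) = \left(-2\right) \left(-5\right) \left(-1\right) = 10 \left(-1\right) = -10$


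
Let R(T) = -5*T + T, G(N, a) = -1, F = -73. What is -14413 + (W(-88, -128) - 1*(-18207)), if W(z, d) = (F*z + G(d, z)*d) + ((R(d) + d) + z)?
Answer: 10642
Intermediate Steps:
R(T) = -4*T
W(z, d) = -72*z - 4*d (W(z, d) = (-73*z - d) + ((-4*d + d) + z) = (-d - 73*z) + (-3*d + z) = (-d - 73*z) + (z - 3*d) = -72*z - 4*d)
-14413 + (W(-88, -128) - 1*(-18207)) = -14413 + ((-72*(-88) - 4*(-128)) - 1*(-18207)) = -14413 + ((6336 + 512) + 18207) = -14413 + (6848 + 18207) = -14413 + 25055 = 10642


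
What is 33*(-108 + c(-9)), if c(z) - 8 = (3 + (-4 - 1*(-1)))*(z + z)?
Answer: -3300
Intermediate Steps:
c(z) = 8 (c(z) = 8 + (3 + (-4 - 1*(-1)))*(z + z) = 8 + (3 + (-4 + 1))*(2*z) = 8 + (3 - 3)*(2*z) = 8 + 0*(2*z) = 8 + 0 = 8)
33*(-108 + c(-9)) = 33*(-108 + 8) = 33*(-100) = -3300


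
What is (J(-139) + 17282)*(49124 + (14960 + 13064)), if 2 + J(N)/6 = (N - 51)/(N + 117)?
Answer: 14699779920/11 ≈ 1.3363e+9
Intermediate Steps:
J(N) = -12 + 6*(-51 + N)/(117 + N) (J(N) = -12 + 6*((N - 51)/(N + 117)) = -12 + 6*((-51 + N)/(117 + N)) = -12 + 6*(-51 + N)/(117 + N))
(J(-139) + 17282)*(49124 + (14960 + 13064)) = (6*(-285 - 1*(-139))/(117 - 139) + 17282)*(49124 + (14960 + 13064)) = (6*(-285 + 139)/(-22) + 17282)*(49124 + 28024) = (6*(-1/22)*(-146) + 17282)*77148 = (438/11 + 17282)*77148 = (190540/11)*77148 = 14699779920/11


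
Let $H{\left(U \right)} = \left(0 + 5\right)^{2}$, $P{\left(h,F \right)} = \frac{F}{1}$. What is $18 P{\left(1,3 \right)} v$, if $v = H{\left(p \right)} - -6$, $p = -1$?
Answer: $1674$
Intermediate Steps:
$P{\left(h,F \right)} = F$ ($P{\left(h,F \right)} = F 1 = F$)
$H{\left(U \right)} = 25$ ($H{\left(U \right)} = 5^{2} = 25$)
$v = 31$ ($v = 25 - -6 = 25 + 6 = 31$)
$18 P{\left(1,3 \right)} v = 18 \cdot 3 \cdot 31 = 54 \cdot 31 = 1674$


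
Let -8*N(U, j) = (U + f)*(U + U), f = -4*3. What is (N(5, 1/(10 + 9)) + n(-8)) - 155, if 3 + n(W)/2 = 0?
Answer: -609/4 ≈ -152.25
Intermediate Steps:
f = -12
n(W) = -6 (n(W) = -6 + 2*0 = -6 + 0 = -6)
N(U, j) = -U*(-12 + U)/4 (N(U, j) = -(U - 12)*(U + U)/8 = -(-12 + U)*2*U/8 = -U*(-12 + U)/4)
(N(5, 1/(10 + 9)) + n(-8)) - 155 = ((¼)*5*(12 - 1*5) - 6) - 155 = ((¼)*5*(12 - 5) - 6) - 155 = ((¼)*5*7 - 6) - 155 = (35/4 - 6) - 155 = 11/4 - 155 = -609/4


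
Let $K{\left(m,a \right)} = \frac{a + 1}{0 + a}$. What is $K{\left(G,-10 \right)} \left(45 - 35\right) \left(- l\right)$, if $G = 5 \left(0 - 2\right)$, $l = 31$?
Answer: $-279$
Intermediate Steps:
$G = -10$ ($G = 5 \left(-2\right) = -10$)
$K{\left(m,a \right)} = \frac{1 + a}{a}$
$K{\left(G,-10 \right)} \left(45 - 35\right) \left(- l\right) = \frac{1 - 10}{-10} \left(45 - 35\right) \left(\left(-1\right) 31\right) = \left(- \frac{1}{10}\right) \left(-9\right) 10 \left(-31\right) = \frac{9}{10} \cdot 10 \left(-31\right) = 9 \left(-31\right) = -279$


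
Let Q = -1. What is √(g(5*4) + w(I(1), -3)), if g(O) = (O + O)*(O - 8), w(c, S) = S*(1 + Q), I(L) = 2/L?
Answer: 4*√30 ≈ 21.909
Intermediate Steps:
w(c, S) = 0 (w(c, S) = S*(1 - 1) = S*0 = 0)
g(O) = 2*O*(-8 + O) (g(O) = (2*O)*(-8 + O) = 2*O*(-8 + O))
√(g(5*4) + w(I(1), -3)) = √(2*(5*4)*(-8 + 5*4) + 0) = √(2*20*(-8 + 20) + 0) = √(2*20*12 + 0) = √(480 + 0) = √480 = 4*√30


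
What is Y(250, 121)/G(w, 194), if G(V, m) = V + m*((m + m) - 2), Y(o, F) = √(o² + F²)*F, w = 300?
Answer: 121*√77141/75184 ≈ 0.44699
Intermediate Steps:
Y(o, F) = F*√(F² + o²) (Y(o, F) = √(F² + o²)*F = F*√(F² + o²))
G(V, m) = V + m*(-2 + 2*m) (G(V, m) = V + m*(2*m - 2) = V + m*(-2 + 2*m))
Y(250, 121)/G(w, 194) = (121*√(121² + 250²))/(300 - 2*194 + 2*194²) = (121*√(14641 + 62500))/(300 - 388 + 2*37636) = (121*√77141)/(300 - 388 + 75272) = (121*√77141)/75184 = (121*√77141)*(1/75184) = 121*√77141/75184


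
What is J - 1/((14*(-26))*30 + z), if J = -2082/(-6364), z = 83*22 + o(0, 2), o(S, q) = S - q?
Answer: 4736059/14471736 ≈ 0.32726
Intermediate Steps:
z = 1824 (z = 83*22 + (0 - 1*2) = 1826 + (0 - 2) = 1826 - 2 = 1824)
J = 1041/3182 (J = -2082*(-1/6364) = 1041/3182 ≈ 0.32715)
J - 1/((14*(-26))*30 + z) = 1041/3182 - 1/((14*(-26))*30 + 1824) = 1041/3182 - 1/(-364*30 + 1824) = 1041/3182 - 1/(-10920 + 1824) = 1041/3182 - 1/(-9096) = 1041/3182 - 1*(-1/9096) = 1041/3182 + 1/9096 = 4736059/14471736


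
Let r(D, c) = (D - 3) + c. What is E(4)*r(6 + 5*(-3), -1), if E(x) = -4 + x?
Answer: 0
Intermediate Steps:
r(D, c) = -3 + D + c (r(D, c) = (-3 + D) + c = -3 + D + c)
E(4)*r(6 + 5*(-3), -1) = (-4 + 4)*(-3 + (6 + 5*(-3)) - 1) = 0*(-3 + (6 - 15) - 1) = 0*(-3 - 9 - 1) = 0*(-13) = 0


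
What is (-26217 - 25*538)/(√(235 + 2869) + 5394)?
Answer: -106981899/14546066 + 39667*√194/7273033 ≈ -7.2787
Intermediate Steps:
(-26217 - 25*538)/(√(235 + 2869) + 5394) = (-26217 - 13450)/(√3104 + 5394) = -39667/(4*√194 + 5394) = -39667/(5394 + 4*√194)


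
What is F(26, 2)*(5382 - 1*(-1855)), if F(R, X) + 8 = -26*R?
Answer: -4950108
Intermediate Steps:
F(R, X) = -8 - 26*R
F(26, 2)*(5382 - 1*(-1855)) = (-8 - 26*26)*(5382 - 1*(-1855)) = (-8 - 676)*(5382 + 1855) = -684*7237 = -4950108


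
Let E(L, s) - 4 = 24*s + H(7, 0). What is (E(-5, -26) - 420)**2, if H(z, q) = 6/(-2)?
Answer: 1087849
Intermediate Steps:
H(z, q) = -3 (H(z, q) = 6*(-1/2) = -3)
E(L, s) = 1 + 24*s (E(L, s) = 4 + (24*s - 3) = 4 + (-3 + 24*s) = 1 + 24*s)
(E(-5, -26) - 420)**2 = ((1 + 24*(-26)) - 420)**2 = ((1 - 624) - 420)**2 = (-623 - 420)**2 = (-1043)**2 = 1087849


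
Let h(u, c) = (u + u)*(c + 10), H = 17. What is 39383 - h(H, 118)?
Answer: 35031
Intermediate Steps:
h(u, c) = 2*u*(10 + c) (h(u, c) = (2*u)*(10 + c) = 2*u*(10 + c))
39383 - h(H, 118) = 39383 - 2*17*(10 + 118) = 39383 - 2*17*128 = 39383 - 1*4352 = 39383 - 4352 = 35031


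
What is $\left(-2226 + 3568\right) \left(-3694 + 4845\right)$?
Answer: $1544642$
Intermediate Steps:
$\left(-2226 + 3568\right) \left(-3694 + 4845\right) = 1342 \cdot 1151 = 1544642$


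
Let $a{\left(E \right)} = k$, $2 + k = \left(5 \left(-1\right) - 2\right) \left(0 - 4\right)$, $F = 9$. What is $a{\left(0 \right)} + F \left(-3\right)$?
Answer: $-1$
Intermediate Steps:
$k = 26$ ($k = -2 + \left(5 \left(-1\right) - 2\right) \left(0 - 4\right) = -2 + \left(-5 - 2\right) \left(-4\right) = -2 - -28 = -2 + 28 = 26$)
$a{\left(E \right)} = 26$
$a{\left(0 \right)} + F \left(-3\right) = 26 + 9 \left(-3\right) = 26 - 27 = -1$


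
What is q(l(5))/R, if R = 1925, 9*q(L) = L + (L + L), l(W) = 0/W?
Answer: 0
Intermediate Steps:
l(W) = 0
q(L) = L/3 (q(L) = (L + (L + L))/9 = (L + 2*L)/9 = (3*L)/9 = L/3)
q(l(5))/R = ((1/3)*0)/1925 = 0*(1/1925) = 0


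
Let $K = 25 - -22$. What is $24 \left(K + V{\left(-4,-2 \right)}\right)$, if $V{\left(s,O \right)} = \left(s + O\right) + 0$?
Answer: $984$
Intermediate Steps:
$V{\left(s,O \right)} = O + s$ ($V{\left(s,O \right)} = \left(O + s\right) + 0 = O + s$)
$K = 47$ ($K = 25 + 22 = 47$)
$24 \left(K + V{\left(-4,-2 \right)}\right) = 24 \left(47 - 6\right) = 24 \cdot 41 = 984$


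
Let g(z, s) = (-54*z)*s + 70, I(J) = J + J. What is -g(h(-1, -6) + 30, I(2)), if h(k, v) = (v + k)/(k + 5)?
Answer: 6032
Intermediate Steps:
h(k, v) = (k + v)/(5 + k)
I(J) = 2*J
g(z, s) = 70 - 54*s*z (g(z, s) = -54*s*z + 70 = 70 - 54*s*z)
-g(h(-1, -6) + 30, I(2)) = -(70 - 54*2*2*((-1 - 6)/(5 - 1) + 30)) = -(70 - 54*4*(-7/4 + 30)) = -(70 - 54*4*113/4) = -(70 - 6102) = -1*(-6032) = 6032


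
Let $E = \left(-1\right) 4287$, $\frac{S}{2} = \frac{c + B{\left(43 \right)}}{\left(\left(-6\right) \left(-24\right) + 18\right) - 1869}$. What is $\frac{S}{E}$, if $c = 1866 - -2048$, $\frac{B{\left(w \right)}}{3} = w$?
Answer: $\frac{8086}{7317909} \approx 0.001105$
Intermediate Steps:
$B{\left(w \right)} = 3 w$
$c = 3914$ ($c = 1866 + 2048 = 3914$)
$S = - \frac{8086}{1707}$ ($S = 2 \frac{3914 + 3 \cdot 43}{\left(\left(-6\right) \left(-24\right) + 18\right) - 1869} = 2 \frac{3914 + 129}{\left(144 + 18\right) - 1869} = 2 \frac{4043}{162 - 1869} = 2 \frac{4043}{-1707} = 2 \cdot 4043 \left(- \frac{1}{1707}\right) = 2 \left(- \frac{4043}{1707}\right) = - \frac{8086}{1707} \approx -4.737$)
$E = -4287$
$\frac{S}{E} = - \frac{8086}{1707 \left(-4287\right)} = \left(- \frac{8086}{1707}\right) \left(- \frac{1}{4287}\right) = \frac{8086}{7317909}$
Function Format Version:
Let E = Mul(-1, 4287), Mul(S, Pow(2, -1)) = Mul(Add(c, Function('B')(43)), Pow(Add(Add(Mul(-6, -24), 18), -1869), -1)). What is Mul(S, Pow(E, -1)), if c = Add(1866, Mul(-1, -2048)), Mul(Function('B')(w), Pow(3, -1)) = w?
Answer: Rational(8086, 7317909) ≈ 0.0011050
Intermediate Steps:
Function('B')(w) = Mul(3, w)
c = 3914 (c = Add(1866, 2048) = 3914)
S = Rational(-8086, 1707) (S = Mul(2, Mul(Add(3914, Mul(3, 43)), Pow(Add(Add(Mul(-6, -24), 18), -1869), -1))) = Mul(2, Mul(Add(3914, 129), Pow(Add(Add(144, 18), -1869), -1))) = Mul(2, Mul(4043, Pow(Add(162, -1869), -1))) = Mul(2, Mul(4043, Pow(-1707, -1))) = Mul(2, Mul(4043, Rational(-1, 1707))) = Mul(2, Rational(-4043, 1707)) = Rational(-8086, 1707) ≈ -4.7370)
E = -4287
Mul(S, Pow(E, -1)) = Mul(Rational(-8086, 1707), Pow(-4287, -1)) = Mul(Rational(-8086, 1707), Rational(-1, 4287)) = Rational(8086, 7317909)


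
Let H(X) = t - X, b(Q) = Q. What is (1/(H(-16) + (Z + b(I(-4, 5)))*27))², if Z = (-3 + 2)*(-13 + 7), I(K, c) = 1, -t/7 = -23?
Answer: 1/133956 ≈ 7.4651e-6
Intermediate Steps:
t = 161 (t = -7*(-23) = 161)
Z = 6 (Z = -1*(-6) = 6)
H(X) = 161 - X
(1/(H(-16) + (Z + b(I(-4, 5)))*27))² = (1/((161 - 1*(-16)) + (6 + 1)*27))² = (1/((161 + 16) + 7*27))² = (1/(177 + 189))² = (1/366)² = 1/133956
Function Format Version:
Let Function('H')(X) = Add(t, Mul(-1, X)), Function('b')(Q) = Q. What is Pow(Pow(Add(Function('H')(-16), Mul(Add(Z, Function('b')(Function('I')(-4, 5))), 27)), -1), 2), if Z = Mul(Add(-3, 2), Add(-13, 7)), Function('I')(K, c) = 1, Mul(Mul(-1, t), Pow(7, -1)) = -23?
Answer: Rational(1, 133956) ≈ 7.4651e-6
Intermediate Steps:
t = 161 (t = Mul(-7, -23) = 161)
Z = 6 (Z = Mul(-1, -6) = 6)
Function('H')(X) = Add(161, Mul(-1, X))
Pow(Pow(Add(Function('H')(-16), Mul(Add(Z, Function('b')(Function('I')(-4, 5))), 27)), -1), 2) = Pow(Pow(Add(Add(161, Mul(-1, -16)), Mul(Add(6, 1), 27)), -1), 2) = Pow(Pow(Add(Add(161, 16), Mul(7, 27)), -1), 2) = Pow(Pow(Add(177, 189), -1), 2) = Pow(Pow(366, -1), 2) = Pow(Rational(1, 366), 2) = Rational(1, 133956)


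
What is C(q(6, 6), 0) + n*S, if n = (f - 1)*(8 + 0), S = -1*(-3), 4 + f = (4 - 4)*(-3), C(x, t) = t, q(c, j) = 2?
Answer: -120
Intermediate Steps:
f = -4 (f = -4 + (4 - 4)*(-3) = -4 + 0*(-3) = -4 + 0 = -4)
S = 3
n = -40 (n = (-4 - 1)*(8 + 0) = -5*8 = -40)
C(q(6, 6), 0) + n*S = 0 - 40*3 = 0 - 120 = -120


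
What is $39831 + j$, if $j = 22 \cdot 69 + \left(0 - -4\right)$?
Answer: $41353$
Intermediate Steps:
$j = 1522$ ($j = 1518 + \left(0 + 4\right) = 1518 + 4 = 1522$)
$39831 + j = 39831 + 1522 = 41353$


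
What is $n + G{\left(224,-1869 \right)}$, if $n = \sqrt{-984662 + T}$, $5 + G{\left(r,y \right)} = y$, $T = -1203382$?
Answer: $-1874 + 6 i \sqrt{60779} \approx -1874.0 + 1479.2 i$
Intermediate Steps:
$G{\left(r,y \right)} = -5 + y$
$n = 6 i \sqrt{60779}$ ($n = \sqrt{-984662 - 1203382} = \sqrt{-2188044} = 6 i \sqrt{60779} \approx 1479.2 i$)
$n + G{\left(224,-1869 \right)} = 6 i \sqrt{60779} - 1874 = -1874 + 6 i \sqrt{60779}$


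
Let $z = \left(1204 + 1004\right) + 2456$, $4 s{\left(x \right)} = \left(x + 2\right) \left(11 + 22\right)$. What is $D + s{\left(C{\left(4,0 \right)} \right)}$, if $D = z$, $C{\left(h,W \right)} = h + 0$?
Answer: $\frac{9427}{2} \approx 4713.5$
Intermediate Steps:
$C{\left(h,W \right)} = h$
$s{\left(x \right)} = \frac{33}{2} + \frac{33 x}{4}$ ($s{\left(x \right)} = \frac{\left(x + 2\right) \left(11 + 22\right)}{4} = \frac{\left(2 + x\right) 33}{4} = \frac{66 + 33 x}{4} = \frac{33}{2} + \frac{33 x}{4}$)
$z = 4664$ ($z = 2208 + 2456 = 4664$)
$D = 4664$
$D + s{\left(C{\left(4,0 \right)} \right)} = 4664 + \left(\frac{33}{2} + \frac{33}{4} \cdot 4\right) = 4664 + \left(\frac{33}{2} + 33\right) = 4664 + \frac{99}{2} = \frac{9427}{2}$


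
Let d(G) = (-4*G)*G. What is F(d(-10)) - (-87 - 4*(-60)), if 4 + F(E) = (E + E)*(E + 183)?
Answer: 173443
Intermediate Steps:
d(G) = -4*G²
F(E) = -4 + 2*E*(183 + E) (F(E) = -4 + (E + E)*(E + 183) = -4 + (2*E)*(183 + E) = -4 + 2*E*(183 + E))
F(d(-10)) - (-87 - 4*(-60)) = (-4 + 2*(-4*(-10)²)² + 366*(-4*(-10)²)) - (-87 - 4*(-60)) = (-4 + 2*(-4*100)² + 366*(-4*100)) - (-87 + 240) = (-4 + 2*(-400)² + 366*(-400)) - 1*153 = (-4 + 2*160000 - 146400) - 153 = (-4 + 320000 - 146400) - 153 = 173596 - 153 = 173443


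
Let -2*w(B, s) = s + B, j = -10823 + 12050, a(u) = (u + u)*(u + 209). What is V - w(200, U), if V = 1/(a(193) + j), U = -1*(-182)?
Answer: 29872210/156399 ≈ 191.00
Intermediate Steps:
a(u) = 2*u*(209 + u) (a(u) = (2*u)*(209 + u) = 2*u*(209 + u))
U = 182
j = 1227
w(B, s) = -B/2 - s/2 (w(B, s) = -(s + B)/2 = -(B + s)/2 = -B/2 - s/2)
V = 1/156399 (V = 1/(2*193*(209 + 193) + 1227) = 1/(2*193*402 + 1227) = 1/(155172 + 1227) = 1/156399 ≈ 6.3939e-6)
V - w(200, U) = 1/156399 - (-½*200 - ½*182) = 1/156399 - (-100 - 91) = 1/156399 - 1*(-191) = 1/156399 + 191 = 29872210/156399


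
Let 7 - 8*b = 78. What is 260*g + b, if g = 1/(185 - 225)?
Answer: -123/8 ≈ -15.375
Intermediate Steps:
b = -71/8 (b = 7/8 - ⅛*78 = 7/8 - 39/4 = -71/8 ≈ -8.8750)
g = -1/40 (g = 1/(-40) = -1/40 ≈ -0.025000)
260*g + b = 260*(-1/40) - 71/8 = -13/2 - 71/8 = -123/8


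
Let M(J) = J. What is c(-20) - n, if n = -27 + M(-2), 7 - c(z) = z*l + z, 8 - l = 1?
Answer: 196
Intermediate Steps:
l = 7 (l = 8 - 1*1 = 8 - 1 = 7)
c(z) = 7 - 8*z (c(z) = 7 - (z*7 + z) = 7 - (7*z + z) = 7 - 8*z)
n = -29 (n = -27 - 2 = -29)
c(-20) - n = (7 - 8*(-20)) - 1*(-29) = (7 + 160) + 29 = 167 + 29 = 196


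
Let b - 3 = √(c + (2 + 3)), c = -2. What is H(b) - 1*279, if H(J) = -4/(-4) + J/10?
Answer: -2777/10 + √3/10 ≈ -277.53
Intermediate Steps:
b = 3 + √3 (b = 3 + √(-2 + (2 + 3)) = 3 + √(-2 + 5) = 3 + √3 ≈ 4.7320)
H(J) = 1 + J/10 (H(J) = -4*(-¼) + J*(⅒) = 1 + J/10)
H(b) - 1*279 = (1 + (3 + √3)/10) - 1*279 = (1 + (3/10 + √3/10)) - 279 = (13/10 + √3/10) - 279 = -2777/10 + √3/10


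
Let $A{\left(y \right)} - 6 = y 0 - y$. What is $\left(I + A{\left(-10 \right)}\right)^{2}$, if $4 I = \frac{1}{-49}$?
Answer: $\frac{9828225}{38416} \approx 255.84$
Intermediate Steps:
$A{\left(y \right)} = 6 - y$ ($A{\left(y \right)} = 6 - \left(y - y 0\right) = 6 + \left(0 - y\right) = 6 - y$)
$I = - \frac{1}{196}$ ($I = \frac{1}{4 \left(-49\right)} = \frac{1}{4} \left(- \frac{1}{49}\right) = - \frac{1}{196} \approx -0.005102$)
$\left(I + A{\left(-10 \right)}\right)^{2} = \left(- \frac{1}{196} + \left(6 - -10\right)\right)^{2} = \left(- \frac{1}{196} + \left(6 + 10\right)\right)^{2} = \left(- \frac{1}{196} + 16\right)^{2} = \left(\frac{3135}{196}\right)^{2} = \frac{9828225}{38416}$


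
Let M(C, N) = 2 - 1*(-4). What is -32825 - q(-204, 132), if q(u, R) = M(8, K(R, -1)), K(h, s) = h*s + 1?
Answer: -32831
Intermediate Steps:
K(h, s) = 1 + h*s
M(C, N) = 6 (M(C, N) = 2 + 4 = 6)
q(u, R) = 6
-32825 - q(-204, 132) = -32825 - 1*6 = -32825 - 6 = -32831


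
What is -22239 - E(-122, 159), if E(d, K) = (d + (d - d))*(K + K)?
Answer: 16557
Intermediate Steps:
E(d, K) = 2*K*d (E(d, K) = (d + 0)*(2*K) = d*(2*K) = 2*K*d)
-22239 - E(-122, 159) = -22239 - 2*159*(-122) = -22239 - 1*(-38796) = -22239 + 38796 = 16557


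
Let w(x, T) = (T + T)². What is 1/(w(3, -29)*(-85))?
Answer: -1/285940 ≈ -3.4972e-6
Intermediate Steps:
w(x, T) = 4*T² (w(x, T) = (2*T)² = 4*T²)
1/(w(3, -29)*(-85)) = 1/((4*(-29)²)*(-85)) = 1/((4*841)*(-85)) = 1/(3364*(-85)) = 1/(-285940) = -1/285940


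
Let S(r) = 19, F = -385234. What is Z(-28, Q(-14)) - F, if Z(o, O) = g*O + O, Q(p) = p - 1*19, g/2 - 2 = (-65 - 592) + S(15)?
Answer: 427177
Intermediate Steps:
g = -1272 (g = 4 + 2*((-65 - 592) + 19) = 4 + 2*(-657 + 19) = 4 + 2*(-638) = 4 - 1276 = -1272)
Q(p) = -19 + p (Q(p) = p - 19 = -19 + p)
Z(o, O) = -1271*O (Z(o, O) = -1272*O + O = -1271*O)
Z(-28, Q(-14)) - F = -1271*(-19 - 14) - 1*(-385234) = -1271*(-33) + 385234 = 41943 + 385234 = 427177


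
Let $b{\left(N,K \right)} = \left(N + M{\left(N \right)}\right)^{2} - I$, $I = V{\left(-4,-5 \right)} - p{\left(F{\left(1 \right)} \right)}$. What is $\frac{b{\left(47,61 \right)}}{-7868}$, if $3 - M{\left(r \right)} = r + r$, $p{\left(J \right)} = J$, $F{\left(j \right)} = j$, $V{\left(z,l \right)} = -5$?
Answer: $- \frac{971}{3934} \approx -0.24682$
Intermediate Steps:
$M{\left(r \right)} = 3 - 2 r$ ($M{\left(r \right)} = 3 - \left(r + r\right) = 3 - 2 r$)
$I = -6$ ($I = -5 - 1 = -6$)
$b{\left(N,K \right)} = 6 + \left(3 - N\right)^{2}$ ($b{\left(N,K \right)} = \left(N - \left(-3 + 2 N\right)\right)^{2} - -6 = \left(3 - N\right)^{2} + 6 = 6 + \left(3 - N\right)^{2}$)
$\frac{b{\left(47,61 \right)}}{-7868} = \frac{6 + \left(-3 + 47\right)^{2}}{-7868} = \left(6 + 44^{2}\right) \left(- \frac{1}{7868}\right) = \left(6 + 1936\right) \left(- \frac{1}{7868}\right) = 1942 \left(- \frac{1}{7868}\right) = - \frac{971}{3934}$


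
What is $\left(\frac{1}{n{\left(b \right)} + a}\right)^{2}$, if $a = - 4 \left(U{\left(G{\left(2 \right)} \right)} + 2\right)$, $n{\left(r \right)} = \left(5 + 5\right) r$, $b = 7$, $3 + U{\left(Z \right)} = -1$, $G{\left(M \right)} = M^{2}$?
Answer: $\frac{1}{6084} \approx 0.00016437$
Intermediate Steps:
$U{\left(Z \right)} = -4$ ($U{\left(Z \right)} = -3 - 1 = -4$)
$n{\left(r \right)} = 10 r$
$a = 8$ ($a = - 4 \left(-4 + 2\right) = \left(-4\right) \left(-2\right) = 8$)
$\left(\frac{1}{n{\left(b \right)} + a}\right)^{2} = \left(\frac{1}{10 \cdot 7 + 8}\right)^{2} = \left(\frac{1}{70 + 8}\right)^{2} = \left(\frac{1}{78}\right)^{2} = \frac{1}{6084}$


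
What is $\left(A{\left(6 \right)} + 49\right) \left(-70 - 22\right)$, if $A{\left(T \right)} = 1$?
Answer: $-4600$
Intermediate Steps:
$\left(A{\left(6 \right)} + 49\right) \left(-70 - 22\right) = \left(1 + 49\right) \left(-70 - 22\right) = 50 \left(-70 - 22\right) = 50 \left(-92\right) = -4600$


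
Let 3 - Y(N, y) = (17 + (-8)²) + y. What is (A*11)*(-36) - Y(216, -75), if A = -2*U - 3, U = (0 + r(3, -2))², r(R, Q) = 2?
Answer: 4359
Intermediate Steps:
U = 4 (U = (0 + 2)² = 2² = 4)
A = -11 (A = -2*4 - 3 = -8 - 3 = -11)
Y(N, y) = -78 - y (Y(N, y) = 3 - ((17 + (-8)²) + y) = 3 - ((17 + 64) + y) = 3 - (81 + y) = 3 + (-81 - y) = -78 - y)
(A*11)*(-36) - Y(216, -75) = -11*11*(-36) - (-78 - 1*(-75)) = -121*(-36) - (-78 + 75) = 4356 - 1*(-3) = 4356 + 3 = 4359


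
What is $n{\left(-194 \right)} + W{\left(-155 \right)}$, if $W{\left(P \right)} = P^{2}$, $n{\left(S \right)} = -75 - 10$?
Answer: $23940$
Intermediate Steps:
$n{\left(S \right)} = -85$ ($n{\left(S \right)} = -75 - 10 = -85$)
$n{\left(-194 \right)} + W{\left(-155 \right)} = -85 + \left(-155\right)^{2} = -85 + 24025 = 23940$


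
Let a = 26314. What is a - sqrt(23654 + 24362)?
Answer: 26314 - 4*sqrt(3001) ≈ 26095.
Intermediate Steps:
a - sqrt(23654 + 24362) = 26314 - sqrt(23654 + 24362) = 26314 - sqrt(48016) = 26314 - 4*sqrt(3001)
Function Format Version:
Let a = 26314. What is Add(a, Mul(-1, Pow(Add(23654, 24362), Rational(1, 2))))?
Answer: Add(26314, Mul(-4, Pow(3001, Rational(1, 2)))) ≈ 26095.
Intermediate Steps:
Add(a, Mul(-1, Pow(Add(23654, 24362), Rational(1, 2)))) = Add(26314, Mul(-1, Pow(Add(23654, 24362), Rational(1, 2)))) = Add(26314, Mul(-1, Pow(48016, Rational(1, 2)))) = Add(26314, Mul(-1, Mul(4, Pow(3001, Rational(1, 2))))) = Add(26314, Mul(-4, Pow(3001, Rational(1, 2))))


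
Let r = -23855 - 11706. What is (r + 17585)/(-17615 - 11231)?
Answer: 8988/14423 ≈ 0.62317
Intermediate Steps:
r = -35561
(r + 17585)/(-17615 - 11231) = (-35561 + 17585)/(-17615 - 11231) = -17976/(-28846) = -17976*(-1/28846) = 8988/14423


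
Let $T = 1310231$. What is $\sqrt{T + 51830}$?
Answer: $\sqrt{1362061} \approx 1167.1$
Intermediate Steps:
$\sqrt{T + 51830} = \sqrt{1310231 + 51830} = \sqrt{1362061}$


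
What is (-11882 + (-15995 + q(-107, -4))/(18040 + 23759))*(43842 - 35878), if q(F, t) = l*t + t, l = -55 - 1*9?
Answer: -3955491515404/41799 ≈ -9.4631e+7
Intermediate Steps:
l = -64 (l = -55 - 9 = -64)
q(F, t) = -63*t (q(F, t) = -64*t + t = -63*t)
(-11882 + (-15995 + q(-107, -4))/(18040 + 23759))*(43842 - 35878) = (-11882 + (-15995 - 63*(-4))/(18040 + 23759))*(43842 - 35878) = (-11882 + (-15995 + 252)/41799)*7964 = (-11882 - 15743*1/41799)*7964 = (-11882 - 15743/41799)*7964 = -496671461/41799*7964 = -3955491515404/41799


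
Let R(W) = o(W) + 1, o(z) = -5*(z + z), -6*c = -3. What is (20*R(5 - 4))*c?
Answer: -90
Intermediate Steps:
c = 1/2 (c = -1/6*(-3) = 1/2 ≈ 0.50000)
o(z) = -10*z
R(W) = 1 - 10*W (R(W) = -10*W + 1 = 1 - 10*W)
(20*R(5 - 4))*c = (20*(1 - 10*(5 - 4)))*(1/2) = (20*(1 - 10*1))*(1/2) = (20*(1 - 10))*(1/2) = (20*(-9))*(1/2) = -180*1/2 = -90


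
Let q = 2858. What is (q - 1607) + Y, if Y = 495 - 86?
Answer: 1660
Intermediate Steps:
Y = 409
(q - 1607) + Y = (2858 - 1607) + 409 = 1251 + 409 = 1660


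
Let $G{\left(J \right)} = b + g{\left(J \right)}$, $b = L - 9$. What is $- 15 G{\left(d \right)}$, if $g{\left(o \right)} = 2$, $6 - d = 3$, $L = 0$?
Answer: $105$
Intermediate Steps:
$d = 3$ ($d = 6 - 3 = 3$)
$b = -9$ ($b = 0 - 9 = -9$)
$G{\left(J \right)} = -7$ ($G{\left(J \right)} = -9 + 2 = -7$)
$- 15 G{\left(d \right)} = \left(-15\right) \left(-7\right) = 105$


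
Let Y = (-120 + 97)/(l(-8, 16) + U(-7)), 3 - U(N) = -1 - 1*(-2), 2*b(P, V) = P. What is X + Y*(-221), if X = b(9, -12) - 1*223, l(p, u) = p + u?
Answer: 1449/5 ≈ 289.80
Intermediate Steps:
b(P, V) = P/2
U(N) = 2 (U(N) = 3 - (-1 - 1*(-2)) = 3 - (-1 + 2) = 3 - 1*1 = 3 - 1 = 2)
Y = -23/10 (Y = (-120 + 97)/((-8 + 16) + 2) = -23/(8 + 2) = -23/10 ≈ -2.3000)
X = -437/2 (X = (½)*9 - 1*223 = 9/2 - 223 = -437/2 ≈ -218.50)
X + Y*(-221) = -437/2 - 23/10*(-221) = -437/2 + 5083/10 = 1449/5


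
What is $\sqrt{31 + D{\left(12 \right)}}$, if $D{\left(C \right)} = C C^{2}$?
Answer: $\sqrt{1759} \approx 41.94$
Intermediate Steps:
$D{\left(C \right)} = C^{3}$
$\sqrt{31 + D{\left(12 \right)}} = \sqrt{31 + 12^{3}} = \sqrt{31 + 1728} = \sqrt{1759}$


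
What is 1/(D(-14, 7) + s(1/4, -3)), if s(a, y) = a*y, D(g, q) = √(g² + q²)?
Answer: 12/3911 + 112*√5/3911 ≈ 0.067103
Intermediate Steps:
1/(D(-14, 7) + s(1/4, -3)) = 1/(√((-14)² + 7²) - 3/4) = 1/(√(196 + 49) + (¼)*(-3)) = 1/(√245 - ¾) = 1/(7*√5 - ¾) = 1/(-¾ + 7*√5)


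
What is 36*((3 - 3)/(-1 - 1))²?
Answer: 0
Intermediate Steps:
36*((3 - 3)/(-1 - 1))² = 36*(0/(-2))² = 36*(0*(-½))² = 36*0² = 36*0 = 0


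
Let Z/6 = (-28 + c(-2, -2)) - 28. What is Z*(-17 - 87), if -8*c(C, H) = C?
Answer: 34788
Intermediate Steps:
c(C, H) = -C/8
Z = -669/2 (Z = 6*((-28 - ⅛*(-2)) - 28) = 6*((-28 + ¼) - 28) = 6*(-111/4 - 28) = 6*(-223/4) = -669/2 ≈ -334.50)
Z*(-17 - 87) = -669*(-17 - 87)/2 = -669/2*(-104) = 34788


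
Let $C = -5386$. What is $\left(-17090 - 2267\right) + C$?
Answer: $-24743$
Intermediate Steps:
$\left(-17090 - 2267\right) + C = \left(-17090 - 2267\right) - 5386 = -19357 - 5386 = -24743$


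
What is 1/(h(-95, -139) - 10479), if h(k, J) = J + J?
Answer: -1/10757 ≈ -9.2963e-5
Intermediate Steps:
h(k, J) = 2*J
1/(h(-95, -139) - 10479) = 1/(2*(-139) - 10479) = 1/(-278 - 10479) = 1/(-10757) = -1/10757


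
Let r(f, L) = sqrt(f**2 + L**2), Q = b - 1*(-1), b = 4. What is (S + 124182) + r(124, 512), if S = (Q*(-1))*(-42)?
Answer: 124392 + 4*sqrt(17345) ≈ 1.2492e+5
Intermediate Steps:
Q = 5 (Q = 4 - 1*(-1) = 4 + 1 = 5)
r(f, L) = sqrt(L**2 + f**2)
S = 210 (S = (5*(-1))*(-42) = -5*(-42) = 210)
(S + 124182) + r(124, 512) = (210 + 124182) + sqrt(512**2 + 124**2) = 124392 + sqrt(262144 + 15376) = 124392 + sqrt(277520) = 124392 + 4*sqrt(17345)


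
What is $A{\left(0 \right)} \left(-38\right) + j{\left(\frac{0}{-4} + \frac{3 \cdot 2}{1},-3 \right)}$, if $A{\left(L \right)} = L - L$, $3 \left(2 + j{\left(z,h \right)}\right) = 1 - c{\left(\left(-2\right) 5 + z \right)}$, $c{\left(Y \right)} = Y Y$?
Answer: $-7$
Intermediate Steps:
$c{\left(Y \right)} = Y^{2}$
$j{\left(z,h \right)} = - \frac{5}{3} - \frac{\left(-10 + z\right)^{2}}{3}$ ($j{\left(z,h \right)} = -2 + \frac{1 - \left(\left(-2\right) 5 + z\right)^{2}}{3} = -2 + \frac{1 - \left(-10 + z\right)^{2}}{3} = -2 - \left(- \frac{1}{3} + \frac{\left(-10 + z\right)^{2}}{3}\right) = - \frac{5}{3} - \frac{\left(-10 + z\right)^{2}}{3}$)
$A{\left(L \right)} = 0$
$A{\left(0 \right)} \left(-38\right) + j{\left(\frac{0}{-4} + \frac{3 \cdot 2}{1},-3 \right)} = 0 \left(-38\right) - \left(\frac{5}{3} + \frac{\left(-10 + \left(\frac{0}{-4} + \frac{3 \cdot 2}{1}\right)\right)^{2}}{3}\right) = 0 - \left(\frac{5}{3} + \frac{\left(-10 + \left(0 \left(- \frac{1}{4}\right) + 6 \cdot 1\right)\right)^{2}}{3}\right) = 0 - \left(\frac{5}{3} + \frac{\left(-10 + \left(0 + 6\right)\right)^{2}}{3}\right) = 0 - \left(\frac{5}{3} + \frac{\left(-10 + 6\right)^{2}}{3}\right) = 0 - \left(\frac{5}{3} + \frac{\left(-4\right)^{2}}{3}\right) = 0 - 7 = -7$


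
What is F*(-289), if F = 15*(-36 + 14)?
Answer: 95370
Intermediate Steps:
F = -330 (F = 15*(-22) = -330)
F*(-289) = -330*(-289) = 95370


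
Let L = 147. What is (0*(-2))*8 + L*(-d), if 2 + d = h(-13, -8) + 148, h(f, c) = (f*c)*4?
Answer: -82614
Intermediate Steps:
h(f, c) = 4*c*f (h(f, c) = (c*f)*4 = 4*c*f)
d = 562 (d = -2 + (4*(-8)*(-13) + 148) = -2 + (416 + 148) = -2 + 564 = 562)
(0*(-2))*8 + L*(-d) = (0*(-2))*8 + 147*(-1*562) = 0*8 + 147*(-562) = 0 - 82614 = -82614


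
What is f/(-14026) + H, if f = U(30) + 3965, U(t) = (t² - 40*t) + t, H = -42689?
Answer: -598759609/14026 ≈ -42689.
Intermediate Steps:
U(t) = t² - 39*t
f = 3695 (f = 30*(-39 + 30) + 3965 = 30*(-9) + 3965 = -270 + 3965 = 3695)
f/(-14026) + H = 3695/(-14026) - 42689 = 3695*(-1/14026) - 42689 = -3695/14026 - 42689 = -598759609/14026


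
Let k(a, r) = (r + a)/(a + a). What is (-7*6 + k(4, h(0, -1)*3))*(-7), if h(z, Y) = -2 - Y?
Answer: 2345/8 ≈ 293.13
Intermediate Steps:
k(a, r) = (a + r)/(2*a) (k(a, r) = (a + r)/((2*a)) = (a + r)*(1/(2*a)) = (a + r)/(2*a))
(-7*6 + k(4, h(0, -1)*3))*(-7) = (-7*6 + (½)*(4 + (-2 - 1*(-1))*3)/4)*(-7) = (-42 + (½)*(¼)*(4 + (-2 + 1)*3))*(-7) = (-42 + (½)*(¼)*(4 - 1*3))*(-7) = (-42 + (½)*(¼)*(4 - 3))*(-7) = (-42 + (½)*(¼)*1)*(-7) = (-42 + ⅛)*(-7) = -335/8*(-7) = 2345/8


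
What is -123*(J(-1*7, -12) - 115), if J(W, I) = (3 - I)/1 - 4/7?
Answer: 86592/7 ≈ 12370.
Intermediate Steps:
J(W, I) = 17/7 - I (J(W, I) = (3 - I)*1 - 4*⅐ = (3 - I) - 4/7 = 17/7 - I)
-123*(J(-1*7, -12) - 115) = -123*((17/7 - 1*(-12)) - 115) = -123*((17/7 + 12) - 115) = -123*(101/7 - 115) = -123*(-704/7) = 86592/7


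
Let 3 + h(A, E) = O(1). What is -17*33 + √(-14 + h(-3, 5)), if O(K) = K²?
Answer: -561 + 4*I ≈ -561.0 + 4.0*I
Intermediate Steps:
h(A, E) = -2 (h(A, E) = -3 + 1² = -3 + 1 = -2)
-17*33 + √(-14 + h(-3, 5)) = -17*33 + √(-14 - 2) = -561 + √(-16) = -561 + 4*I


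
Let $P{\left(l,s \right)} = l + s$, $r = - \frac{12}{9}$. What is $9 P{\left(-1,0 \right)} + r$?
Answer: $- \frac{31}{3} \approx -10.333$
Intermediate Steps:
$r = - \frac{4}{3}$ ($r = \left(-12\right) \frac{1}{9} = - \frac{4}{3} \approx -1.3333$)
$9 P{\left(-1,0 \right)} + r = 9 \left(-1 + 0\right) - \frac{4}{3} = 9 \left(-1\right) - \frac{4}{3} = -9 - \frac{4}{3} = - \frac{31}{3}$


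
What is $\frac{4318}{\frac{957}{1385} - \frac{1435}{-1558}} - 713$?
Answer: $\frac{166764707}{84841} \approx 1965.6$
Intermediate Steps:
$\frac{4318}{\frac{957}{1385} - \frac{1435}{-1558}} - 713 = \frac{4318}{957 \cdot \frac{1}{1385} - - \frac{35}{38}} - 713 = \frac{4318}{\frac{957}{1385} + \frac{35}{38}} - 713 = \frac{4318}{\frac{84841}{52630}} - 713 = 4318 \cdot \frac{52630}{84841} - 713 = \frac{227256340}{84841} - 713 = \frac{166764707}{84841}$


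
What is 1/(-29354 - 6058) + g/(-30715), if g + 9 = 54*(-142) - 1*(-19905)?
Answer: -433048651/1087679580 ≈ -0.39814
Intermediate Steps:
g = 12228 (g = -9 + (54*(-142) - 1*(-19905)) = -9 + (-7668 + 19905) = -9 + 12237 = 12228)
1/(-29354 - 6058) + g/(-30715) = 1/(-29354 - 6058) + 12228/(-30715) = 1/(-35412) + 12228*(-1/30715) = -1/35412 - 12228/30715 = -433048651/1087679580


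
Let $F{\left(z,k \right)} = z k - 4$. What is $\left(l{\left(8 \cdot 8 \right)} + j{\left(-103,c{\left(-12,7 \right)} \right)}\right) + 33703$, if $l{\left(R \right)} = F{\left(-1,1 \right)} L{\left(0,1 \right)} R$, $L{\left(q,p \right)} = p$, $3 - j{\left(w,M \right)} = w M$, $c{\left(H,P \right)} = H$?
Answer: $32150$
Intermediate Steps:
$j{\left(w,M \right)} = 3 - M w$ ($j{\left(w,M \right)} = 3 - w M = 3 - M w$)
$F{\left(z,k \right)} = -4 + k z$ ($F{\left(z,k \right)} = k z - 4 = -4 + k z$)
$l{\left(R \right)} = - 5 R$ ($l{\left(R \right)} = \left(-4 + 1 \left(-1\right)\right) 1 R = \left(-4 - 1\right) 1 R = \left(-5\right) 1 R = - 5 R$)
$\left(l{\left(8 \cdot 8 \right)} + j{\left(-103,c{\left(-12,7 \right)} \right)}\right) + 33703 = \left(- 5 \cdot 8 \cdot 8 + \left(3 - \left(-12\right) \left(-103\right)\right)\right) + 33703 = \left(\left(-5\right) 64 + \left(3 - 1236\right)\right) + 33703 = \left(-320 - 1233\right) + 33703 = -1553 + 33703 = 32150$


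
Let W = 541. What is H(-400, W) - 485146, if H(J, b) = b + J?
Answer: -485005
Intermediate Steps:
H(J, b) = J + b
H(-400, W) - 485146 = (-400 + 541) - 485146 = 141 - 485146 = -485005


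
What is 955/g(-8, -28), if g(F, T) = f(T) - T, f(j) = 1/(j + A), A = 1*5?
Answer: 21965/643 ≈ 34.160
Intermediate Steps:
A = 5
f(j) = 1/(5 + j) (f(j) = 1/(j + 5) = 1/(5 + j))
g(F, T) = 1/(5 + T) - T
955/g(-8, -28) = 955/(((1 - 1*(-28)*(5 - 28))/(5 - 28))) = 955/(((1 - 1*(-28)*(-23))/(-23))) = 955/((-(1 - 644)/23)) = 955/((-1/23*(-643))) = 955/(643/23) = 955*(23/643) = 21965/643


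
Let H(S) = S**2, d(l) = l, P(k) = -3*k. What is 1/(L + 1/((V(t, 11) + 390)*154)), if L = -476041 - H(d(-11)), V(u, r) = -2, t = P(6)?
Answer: -59752/28451631823 ≈ -2.1001e-6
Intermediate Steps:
t = -18 (t = -3*6 = -18)
L = -476162 (L = -476041 - 1*(-11)**2 = -476041 - 1*121 = -476041 - 121 = -476162)
1/(L + 1/((V(t, 11) + 390)*154)) = 1/(-476162 + 1/((-2 + 390)*154)) = 1/(-476162 + 1/(388*154)) = 1/(-476162 + 1/59752) = 1/(-28451631823/59752) = -59752/28451631823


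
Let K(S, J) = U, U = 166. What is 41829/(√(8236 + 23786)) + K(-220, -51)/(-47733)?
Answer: -166/47733 + 13943*√3558/3558 ≈ 233.75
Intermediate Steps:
K(S, J) = 166
41829/(√(8236 + 23786)) + K(-220, -51)/(-47733) = 41829/(√(8236 + 23786)) + 166/(-47733) = 41829/(√32022) + 166*(-1/47733) = 41829/((3*√3558)) - 166/47733 = 41829*(√3558/10674) - 166/47733 = 13943*√3558/3558 - 166/47733 = -166/47733 + 13943*√3558/3558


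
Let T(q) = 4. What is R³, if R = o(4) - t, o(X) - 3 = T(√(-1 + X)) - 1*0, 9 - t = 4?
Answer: 8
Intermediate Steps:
t = 5 (t = 9 - 1*4 = 9 - 4 = 5)
o(X) = 7 (o(X) = 3 + (4 - 1*0) = 3 + (4 + 0) = 3 + 4 = 7)
R = 2 (R = 7 - 1*5 = 7 - 5 = 2)
R³ = 2³ = 8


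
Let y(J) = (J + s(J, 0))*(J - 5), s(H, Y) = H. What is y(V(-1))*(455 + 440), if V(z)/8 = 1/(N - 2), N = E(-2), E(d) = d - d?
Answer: 64440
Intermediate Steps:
E(d) = 0
N = 0
V(z) = -4 (V(z) = 8/(0 - 2) = 8/(-2) = 8*(-½) = -4)
y(J) = 2*J*(-5 + J) (y(J) = (J + J)*(J - 5) = (2*J)*(-5 + J) = 2*J*(-5 + J))
y(V(-1))*(455 + 440) = (2*(-4)*(-5 - 4))*(455 + 440) = (2*(-4)*(-9))*895 = 72*895 = 64440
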